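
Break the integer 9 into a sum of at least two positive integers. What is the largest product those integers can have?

27

Define P[k] = max over 1≤i<k of i · max(k−i, P[k−i]); the inner max lets the remainder stay uncut if that's better.
Small cases: P[2]=1.
P[3] = 1·max(2,1) = 1·2 = 2
P[4] = 2·max(2,1) = 2·2 = 4
P[5] = 2·max(3,2) = 2·3 = 6
P[6] = 3·max(3,2) = 3·3 = 9
P[7] = 2·max(5,6) = 2·6 = 12
P[8] = 2·max(6,9) = 2·9 = 18
P[9] = 3·max(6,9) = 3·9 = 27
One optimal split: 3 + 3 + 3; product 3·3·3 = 27.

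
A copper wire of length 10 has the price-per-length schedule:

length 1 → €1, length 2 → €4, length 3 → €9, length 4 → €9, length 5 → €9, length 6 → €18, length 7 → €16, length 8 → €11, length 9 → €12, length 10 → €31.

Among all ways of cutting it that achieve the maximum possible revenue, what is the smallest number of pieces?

Consider every possible first cut. r[k] is the best of p[i]+r[k−i] over all sellable i≤k.
r[1] = 1
r[2] = max(1+1, 4+0) = 4
r[3] = max(1+4, 4+1, 9+0) = 9
r[4] = max(1+9, 4+4, 9+1, 9+0) = 10
r[5] = max(1+10, 4+9, 9+4, 9+1, 9+0) = 13
r[6] = max(1+13, 4+10, 9+9, 9+4, 9+1, 18+0) = 18
r[7] = max(1+18, 4+13, 9+10, …, 18+1, 16+0) = 19
r[8] = max(1+19, 4+18, 9+13, …, 16+1, 11+0) = 22
r[9] = max(1+22, 4+19, 9+18, …, 11+1, 12+0) = 27
r[10] = max(1+27, 4+22, 9+19, …, 12+1, 31+0) = 31
Maximum revenue is €31.
Now minimize piece count subject to staying optimal: for each k, pieces[k] = 1 + min over i with p[i]+r[k−i]=r[k] of pieces[k−i].
pieces[7] = 2
pieces[8] = 2
pieces[9] = 2
pieces[10] = 1

1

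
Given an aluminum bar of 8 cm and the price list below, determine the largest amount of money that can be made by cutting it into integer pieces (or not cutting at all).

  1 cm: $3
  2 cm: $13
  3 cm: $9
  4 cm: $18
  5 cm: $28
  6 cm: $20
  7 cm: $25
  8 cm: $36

Consider every possible first cut. v[k] is the best of p[i]+v[k−i] over all sellable i≤k.
v[1] = 3
v[2] = max(3+3, 13+0) = 13
v[3] = max(3+13, 13+3, 9+0) = 16
v[4] = max(3+16, 13+13, 9+3, 18+0) = 26
v[5] = max(3+26, 13+16, 9+13, 18+3, 28+0) = 29
v[6] = max(3+29, 13+26, 9+16, 18+13, 28+3, 20+0) = 39
v[7] = max(3+39, 13+29, 9+26, …, 20+3, 25+0) = 42
v[8] = max(3+42, 13+39, 9+29, …, 25+3, 36+0) = 52
One optimal cutting: 2 + 2 + 2 + 2 → $13 + $13 + $13 + $13 = $52.

52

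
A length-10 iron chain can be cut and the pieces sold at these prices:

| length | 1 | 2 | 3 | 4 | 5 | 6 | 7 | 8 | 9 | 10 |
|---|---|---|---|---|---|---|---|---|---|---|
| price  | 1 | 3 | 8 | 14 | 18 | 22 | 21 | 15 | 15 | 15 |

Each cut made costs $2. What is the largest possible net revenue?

Consider every possible first cut. v[k] is the best of p[i]+v[k−i] over all sellable i≤k, charging 2 whenever i<k.
v[1] = 1
v[2] = max(1+1-2, 3+0) = 3
v[3] = max(1+3-2, 3+1-2, 8+0) = 8
v[4] = max(1+8-2, 3+3-2, 8+1-2, 14+0) = 14
v[5] = max(1+14-2, 3+8-2, 8+3-2, 14+1-2, 18+0) = 18
v[6] = max(1+18-2, 3+14-2, 8+8-2, 14+3-2, 18+1-2, 22+0) = 22
v[7] = max(1+22-2, 3+18-2, 8+14-2, …, 22+1-2, 21+0) = 21
v[8] = max(1+21-2, 3+22-2, 8+18-2, …, 21+1-2, 15+0) = 26
v[9] = max(1+26-2, 3+21-2, 8+22-2, …, 15+1-2, 15+0) = 30
v[10] = max(1+30-2, 3+26-2, 8+21-2, …, 15+1-2, 15+0) = 34
One optimal plan: pieces 6 + 4 (1 cut) → $36 − $2 = $34.

34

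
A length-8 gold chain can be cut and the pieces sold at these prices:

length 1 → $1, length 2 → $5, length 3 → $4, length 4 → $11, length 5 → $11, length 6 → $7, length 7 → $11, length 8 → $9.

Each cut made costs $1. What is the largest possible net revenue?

Build r[k] bottom-up: r[k] = max over allowed piece i of (p[i] + r[k−i]) − 1 per cut.
r[1] = 1
r[2] = max(1+1-1, 5+0) = 5
r[3] = max(1+5-1, 5+1-1, 4+0) = 5
r[4] = max(1+5-1, 5+5-1, 4+1-1, 11+0) = 11
r[5] = max(1+11-1, 5+5-1, 4+5-1, 11+1-1, 11+0) = 11
r[6] = max(1+11-1, 5+11-1, 4+5-1, 11+5-1, 11+1-1, 7+0) = 15
r[7] = max(1+15-1, 5+11-1, 4+11-1, …, 7+1-1, 11+0) = 15
r[8] = max(1+15-1, 5+15-1, 4+11-1, …, 11+1-1, 9+0) = 21
One optimal plan: pieces 4 + 4 (1 cut) → $22 − $1 = $21.

21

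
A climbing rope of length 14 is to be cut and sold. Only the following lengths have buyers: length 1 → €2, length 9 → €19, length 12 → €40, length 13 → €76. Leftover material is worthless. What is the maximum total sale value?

78

Build best[k] bottom-up: best[k] = max over allowed piece i of (p[i] + best[k−i]).
best[1] = 2
best[2] = 4  (first piece 1, then best[1]=2)
best[3] = 6  (first piece 1, then best[2]=4)
best[4] = 8  (first piece 1, then best[3]=6)
best[5] = 10  (first piece 1, then best[4]=8)
best[6] = 12  (first piece 1, then best[5]=10)
best[7] = 14  (first piece 1, then best[6]=12)
best[8] = 16  (first piece 1, then best[7]=14)
best[9] = 19
best[10] = 21  (first piece 1, then best[9]=19)
best[11] = 23  (first piece 1, then best[10]=21)
best[12] = 40
best[13] = 76
best[14] = 78  (first piece 1, then best[13]=76)
One optimal cutting: 13 + 1 → €78.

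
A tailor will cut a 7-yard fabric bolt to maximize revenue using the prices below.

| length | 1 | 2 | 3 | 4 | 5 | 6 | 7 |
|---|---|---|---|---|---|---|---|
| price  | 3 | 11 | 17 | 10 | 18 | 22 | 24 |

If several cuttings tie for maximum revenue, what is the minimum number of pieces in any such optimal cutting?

3

Build r[k] bottom-up: r[k] = max over allowed piece i of (p[i] + r[k−i]).
r[1] = 3
r[2] = 11
r[3] = 17
r[4] = 22  (first piece 2, then r[2]=11)
r[5] = 28  (first piece 2, then r[3]=17)
r[6] = 34  (first piece 3, then r[3]=17)
r[7] = 39  (first piece 2, then r[5]=28)
Maximum revenue is $39.
Now minimize piece count subject to staying optimal: for each k, pieces[k] = 1 + min over i with p[i]+r[k−i]=r[k] of pieces[k−i].
pieces[4] = 2
pieces[5] = 2
pieces[6] = 2
pieces[7] = 3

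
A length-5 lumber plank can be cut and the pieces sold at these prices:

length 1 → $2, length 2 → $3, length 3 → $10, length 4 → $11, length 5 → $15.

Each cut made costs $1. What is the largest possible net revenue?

Let v[k] be the best obtainable value from length k. For each k, try every first piece i and keep the best of price[i] + v[k−i] minus the 1 cut fee when i<k.
v[1] = 2
v[2] = 3  (first piece 1, then v[1]=2)
v[3] = 10
v[4] = 11  (first piece 1, then v[3]=10)
v[5] = 15
Best is to make no cuts and sell whole for $15.

15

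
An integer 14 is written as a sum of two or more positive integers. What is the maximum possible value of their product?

162

Fill m[k] for k=2..14: at each k try every first piece i and multiply by the better of (k−i) uncut or m[k−i].
m[2] = 1*max(1,0) = 1*1 = 1
m[3] = 1*max(2,1) = 1*2 = 2
m[4] = 2*max(2,1) = 2*2 = 4
m[5] = 2*max(3,2) = 2*3 = 6
m[6] = 3*max(3,2) = 3*3 = 9
m[7] = 2*max(5,6) = 2*6 = 12
m[8] = 2*max(6,9) = 2*9 = 18
m[9] = 3*max(6,9) = 3*9 = 27
m[10] = 2*max(8,18) = 2*18 = 36
m[11] = 2*max(9,27) = 2*27 = 54
m[12] = 3*max(9,27) = 3*27 = 81
m[13] = 2*max(11,54) = 2*54 = 108
m[14] = 2*max(12,81) = 2*81 = 162
One optimal split: 3 + 3 + 3 + 3 + 2; product 3*3*3*3*2 = 162.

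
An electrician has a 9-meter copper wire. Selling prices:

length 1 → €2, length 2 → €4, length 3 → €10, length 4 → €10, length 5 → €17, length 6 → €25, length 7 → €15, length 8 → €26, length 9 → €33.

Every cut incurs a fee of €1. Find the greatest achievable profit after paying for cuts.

34

Build r[k] bottom-up: r[k] = max over allowed piece i of (p[i] + r[k−i]) − 1 per cut.
r[1] = 2
r[2] = max(2+2-1, 4+0) = 4
r[3] = max(2+4-1, 4+2-1, 10+0) = 10
r[4] = max(2+10-1, 4+4-1, 10+2-1, 10+0) = 11
r[5] = max(2+11-1, 4+10-1, 10+4-1, 10+2-1, 17+0) = 17
r[6] = max(2+17-1, 4+11-1, 10+10-1, 10+4-1, 17+2-1, 25+0) = 25
r[7] = max(2+25-1, 4+17-1, 10+11-1, …, 25+2-1, 15+0) = 26
r[8] = max(2+26-1, 4+25-1, 10+17-1, …, 15+2-1, 26+0) = 28
r[9] = max(2+28-1, 4+26-1, 10+25-1, …, 26+2-1, 33+0) = 34
One optimal plan: pieces 6 + 3 (1 cut) → €35 − €1 = €34.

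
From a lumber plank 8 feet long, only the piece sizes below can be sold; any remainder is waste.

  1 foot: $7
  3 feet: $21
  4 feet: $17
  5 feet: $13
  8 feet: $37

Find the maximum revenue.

56

Build best[k] bottom-up: best[k] = max over allowed piece i of (p[i] + best[k−i]).
best[1] = 7
best[2] = 14  (first piece 1, then best[1]=7)
best[3] = 21  (first piece 1, then best[2]=14)
best[4] = 28  (first piece 1, then best[3]=21)
best[5] = 35  (first piece 1, then best[4]=28)
best[6] = 42  (first piece 1, then best[5]=35)
best[7] = 49  (first piece 1, then best[6]=42)
best[8] = 56  (first piece 1, then best[7]=49)
One optimal cutting: 1 + 1 + 1 + 1 + 1 + 1 + 1 + 1 → $56.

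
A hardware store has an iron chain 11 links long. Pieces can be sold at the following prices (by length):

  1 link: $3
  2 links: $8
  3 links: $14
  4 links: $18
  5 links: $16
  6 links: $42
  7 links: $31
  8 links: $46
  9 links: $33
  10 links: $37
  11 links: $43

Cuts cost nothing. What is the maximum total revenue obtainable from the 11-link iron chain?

64

Build best[k] bottom-up: best[k] = max over allowed piece i of (p[i] + best[k−i]).
best[1] = 3
best[2] = max(3+3, 8+0) = 8
best[3] = max(3+8, 8+3, 14+0) = 14
best[4] = max(3+14, 8+8, 14+3, 18+0) = 18
best[5] = max(3+18, 8+14, 14+8, 18+3, 16+0) = 22
best[6] = max(3+22, 8+18, 14+14, 18+8, 16+3, 42+0) = 42
best[7] = max(3+42, 8+22, 14+18, …, 42+3, 31+0) = 45
best[8] = max(3+45, 8+42, 14+22, …, 31+3, 46+0) = 50
best[9] = max(3+50, 8+45, 14+42, …, 46+3, 33+0) = 56
best[10] = max(3+56, 8+50, 14+45, …, 33+3, 37+0) = 60
best[11] = max(3+60, 8+56, 14+50, …, 37+3, 43+0) = 64
One optimal cutting: 6 + 3 + 2 → $42 + $14 + $8 = $64.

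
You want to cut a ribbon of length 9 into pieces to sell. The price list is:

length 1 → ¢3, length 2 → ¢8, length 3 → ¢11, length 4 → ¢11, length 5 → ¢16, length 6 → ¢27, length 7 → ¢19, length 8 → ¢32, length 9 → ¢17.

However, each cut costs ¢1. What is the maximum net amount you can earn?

37

Consider every possible first cut. v[k] is the best of p[i]+v[k−i] over all sellable i≤k, charging 1 whenever i<k.
v[1] = 3
v[2] = max(3+3-1, 8+0) = 8
v[3] = max(3+8-1, 8+3-1, 11+0) = 11
v[4] = max(3+11-1, 8+8-1, 11+3-1, 11+0) = 15
v[5] = max(3+15-1, 8+11-1, 11+8-1, 11+3-1, 16+0) = 18
v[6] = max(3+18-1, 8+15-1, 11+11-1, 11+8-1, 16+3-1, 27+0) = 27
v[7] = max(3+27-1, 8+18-1, 11+15-1, …, 27+3-1, 19+0) = 29
v[8] = max(3+29-1, 8+27-1, 11+18-1, …, 19+3-1, 32+0) = 34
v[9] = max(3+34-1, 8+29-1, 11+27-1, …, 32+3-1, 17+0) = 37
One optimal plan: pieces 6 + 3 (1 cut) → ¢38 − ¢1 = ¢37.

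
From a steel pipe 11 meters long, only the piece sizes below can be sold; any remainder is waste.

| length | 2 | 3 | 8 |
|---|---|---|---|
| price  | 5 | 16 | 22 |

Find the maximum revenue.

53

Let best[k] be the best obtainable value from length k. For each k, try every first piece i and keep the best of price[i] + best[k−i].
best[1] = 0
best[2] = 5
best[3] = max(5+0, 16+0) = 16
best[4] = max(5+5, 16+0) = 16
best[5] = max(5+16, 16+5) = 21
best[6] = max(5+16, 16+16) = 32
best[7] = max(5+21, 16+16) = 32
best[8] = max(5+32, 16+21, 22+0) = 37
best[9] = max(5+32, 16+32, 22+0) = 48
best[10] = max(5+37, 16+32, 22+5) = 48
best[11] = max(5+48, 16+37, 22+16) = 53
One optimal cutting: 3 + 3 + 3 + 2 → $53.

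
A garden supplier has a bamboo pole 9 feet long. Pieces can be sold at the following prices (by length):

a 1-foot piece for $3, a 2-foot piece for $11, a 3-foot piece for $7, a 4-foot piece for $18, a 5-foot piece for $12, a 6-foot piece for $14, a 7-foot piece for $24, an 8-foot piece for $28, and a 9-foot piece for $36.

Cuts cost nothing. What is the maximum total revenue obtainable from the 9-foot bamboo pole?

Build v[k] bottom-up: v[k] = max over allowed piece i of (p[i] + v[k−i]).
v[1] = 3
v[2] = max(3+3, 11+0) = 11
v[3] = max(3+11, 11+3, 7+0) = 14
v[4] = max(3+14, 11+11, 7+3, 18+0) = 22
v[5] = max(3+22, 11+14, 7+11, 18+3, 12+0) = 25
v[6] = max(3+25, 11+22, 7+14, 18+11, 12+3, 14+0) = 33
v[7] = max(3+33, 11+25, 7+22, …, 14+3, 24+0) = 36
v[8] = max(3+36, 11+33, 7+25, …, 24+3, 28+0) = 44
v[9] = max(3+44, 11+36, 7+33, …, 28+3, 36+0) = 47
One optimal cutting: 2 + 2 + 2 + 2 + 1 → $11 + $11 + $11 + $11 + $3 = $47.

47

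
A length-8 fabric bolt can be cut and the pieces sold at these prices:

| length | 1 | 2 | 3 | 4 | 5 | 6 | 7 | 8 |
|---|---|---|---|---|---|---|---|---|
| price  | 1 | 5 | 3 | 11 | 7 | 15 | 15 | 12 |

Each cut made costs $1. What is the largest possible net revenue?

21

Consider every possible first cut. r[k] is the best of p[i]+r[k−i] over all sellable i≤k, charging 1 whenever i<k.
r[1] = 1
r[2] = 5
r[3] = 5  (first piece 1, then r[2]=5)
r[4] = 11
r[5] = 11  (first piece 1, then r[4]=11)
r[6] = 15  (first piece 2, then r[4]=11)
r[7] = 15  (first piece 1, then r[6]=15)
r[8] = 21  (first piece 4, then r[4]=11)
One optimal plan: pieces 4 + 4 (1 cut) → $22 − $1 = $21.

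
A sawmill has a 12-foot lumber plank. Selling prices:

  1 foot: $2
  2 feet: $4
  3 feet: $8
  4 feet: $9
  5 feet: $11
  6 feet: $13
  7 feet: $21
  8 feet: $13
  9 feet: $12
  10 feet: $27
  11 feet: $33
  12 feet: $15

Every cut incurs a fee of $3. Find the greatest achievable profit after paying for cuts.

32

Build r[k] bottom-up: r[k] = max over allowed piece i of (p[i] + r[k−i]) − 3 per cut.
r[1] = 2
r[2] = max(2+2-3, 4+0) = 4
r[3] = max(2+4-3, 4+2-3, 8+0) = 8
r[4] = max(2+8-3, 4+4-3, 8+2-3, 9+0) = 9
r[5] = max(2+9-3, 4+8-3, 8+4-3, 9+2-3, 11+0) = 11
r[6] = max(2+11-3, 4+9-3, 8+8-3, 9+4-3, 11+2-3, 13+0) = 13
r[7] = max(2+13-3, 4+11-3, 8+9-3, …, 13+2-3, 21+0) = 21
r[8] = max(2+21-3, 4+13-3, 8+11-3, …, 21+2-3, 13+0) = 20
r[9] = max(2+20-3, 4+21-3, 8+13-3, …, 13+2-3, 12+0) = 22
r[10] = max(2+22-3, 4+20-3, 8+21-3, …, 12+2-3, 27+0) = 27
r[11] = max(2+27-3, 4+22-3, 8+20-3, …, 27+2-3, 33+0) = 33
r[12] = max(2+33-3, 4+27-3, 8+22-3, …, 33+2-3, 15+0) = 32
One optimal plan: pieces 11 + 1 (1 cut) → $35 − $3 = $32.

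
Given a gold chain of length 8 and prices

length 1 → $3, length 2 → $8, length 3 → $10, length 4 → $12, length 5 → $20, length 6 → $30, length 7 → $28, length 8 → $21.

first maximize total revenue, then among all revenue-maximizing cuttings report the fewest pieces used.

Build r[k] bottom-up: r[k] = max over allowed piece i of (p[i] + r[k−i]).
r[1] = 3
r[2] = 8
r[3] = 11  (first piece 1, then r[2]=8)
r[4] = 16  (first piece 2, then r[2]=8)
r[5] = 20
r[6] = 30
r[7] = 33  (first piece 1, then r[6]=30)
r[8] = 38  (first piece 2, then r[6]=30)
Maximum revenue is $38.
Now minimize piece count subject to staying optimal: for each k, pieces[k] = 1 + min over i with p[i]+r[k−i]=r[k] of pieces[k−i].
pieces[5] = 1
pieces[6] = 1
pieces[7] = 2
pieces[8] = 2

2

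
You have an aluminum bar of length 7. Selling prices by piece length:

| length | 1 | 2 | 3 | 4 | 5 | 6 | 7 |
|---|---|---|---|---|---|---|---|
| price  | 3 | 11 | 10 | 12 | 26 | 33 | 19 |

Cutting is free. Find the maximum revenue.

37

Consider every possible first cut. R[k] is the best of p[i]+R[k−i] over all sellable i≤k.
R[1] = 3
R[2] = max(3+3, 11+0) = 11
R[3] = max(3+11, 11+3, 10+0) = 14
R[4] = max(3+14, 11+11, 10+3, 12+0) = 22
R[5] = max(3+22, 11+14, 10+11, 12+3, 26+0) = 26
R[6] = max(3+26, 11+22, 10+14, 12+11, 26+3, 33+0) = 33
R[7] = max(3+33, 11+26, 10+22, …, 33+3, 19+0) = 37
One optimal cutting: 5 + 2 → $26 + $11 = $37.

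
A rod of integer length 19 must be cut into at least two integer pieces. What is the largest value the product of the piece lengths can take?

972

Let g[k] be the best product for length k (with at least one cut). For each first piece i, the rest contributes max(k−i, g[k−i]).
g[2] = 1·max(1,0) = 1·1 = 1
g[3] = 1·max(2,1) = 1·2 = 2
g[4] = 2·max(2,1) = 2·2 = 4
g[5] = 2·max(3,2) = 2·3 = 6
g[6] = 3·max(3,2) = 3·3 = 9
g[7] = 2·max(5,6) = 2·6 = 12
g[8] = 2·max(6,9) = 2·9 = 18
g[9] = 3·max(6,9) = 3·9 = 27
g[10] = 2·max(8,18) = 2·18 = 36
g[11] = 2·max(9,27) = 2·27 = 54
g[12] = 3·max(9,27) = 3·27 = 81
g[13] = 2·max(11,54) = 2·54 = 108
g[14] = 2·max(12,81) = 2·81 = 162
g[15] = 3·max(12,81) = 3·81 = 243
g[16] = 2·max(14,162) = 2·162 = 324
g[17] = 2·max(15,243) = 2·243 = 486
g[18] = 3·max(15,243) = 3·243 = 729
g[19] = 2·max(17,486) = 2·486 = 972
One optimal split: 3 + 3 + 3 + 3 + 3 + 2 + 2; product 3·3·3·3·3·2·2 = 972.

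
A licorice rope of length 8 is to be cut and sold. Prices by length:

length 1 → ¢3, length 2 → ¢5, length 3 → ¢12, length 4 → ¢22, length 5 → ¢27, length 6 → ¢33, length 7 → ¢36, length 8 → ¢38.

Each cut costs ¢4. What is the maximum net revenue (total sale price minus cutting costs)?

Build net[k] bottom-up: net[k] = max over allowed piece i of (p[i] + net[k−i]) − 4 per cut.
net[1] = 3
net[2] = 5
net[3] = 12
net[4] = 22
net[5] = 27
net[6] = 33
net[7] = 36
net[8] = 40  (first piece 4, then net[4]=22)
One optimal plan: pieces 4 + 4 (1 cut) → ¢44 − ¢4 = ¢40.

40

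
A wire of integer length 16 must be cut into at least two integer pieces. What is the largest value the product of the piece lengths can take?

Fill prod[k] for k=2..16: at each k try every first piece i and multiply by the better of (k−i) uncut or prod[k−i].
Small cases: prod[2]=1, prod[3]=2, prod[4]=4, prod[5]=6, prod[6]=9, prod[7]=12, prod[8]=18, prod[9]=27, prod[10]=36.
prod[11] = 2·max(9,27) = 2·27 = 54
prod[12] = 3·max(9,27) = 3·27 = 81
prod[13] = 2·max(11,54) = 2·54 = 108
prod[14] = 2·max(12,81) = 2·81 = 162
prod[15] = 3·max(12,81) = 3·81 = 243
prod[16] = 2·max(14,162) = 2·162 = 324
One optimal split: 3 + 3 + 3 + 3 + 2 + 2; product 3·3·3·3·2·2 = 324.

324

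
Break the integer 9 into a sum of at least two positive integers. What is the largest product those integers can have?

27

Define P[k] = max over 1≤i<k of i · max(k−i, P[k−i]); the inner max lets the remainder stay uncut if that's better.
P[2] = 1×max(1,0) = 1×1 = 1
P[3] = max(1×2, 2×1) = 2
P[4] = max(1×3, 2×2, 3×1) = 4
P[5] = max(1×4, 2×3, 3×2, 4×1) = 6
P[6] = max(1×6, 2×4, 3×3, 4×2, 5×1) = 9
P[7] = max(1×9, 2×6, 3×4, 4×3, 5×2, 6×1) = 12
P[8] = max(1×12, 2×9, 3×6, …, 6×2, 7×1) = 18
P[9] = max(1×18, 2×12, 3×9, …, 7×2, 8×1) = 27
One optimal split: 3 + 3 + 3; product 3×3×3 = 27.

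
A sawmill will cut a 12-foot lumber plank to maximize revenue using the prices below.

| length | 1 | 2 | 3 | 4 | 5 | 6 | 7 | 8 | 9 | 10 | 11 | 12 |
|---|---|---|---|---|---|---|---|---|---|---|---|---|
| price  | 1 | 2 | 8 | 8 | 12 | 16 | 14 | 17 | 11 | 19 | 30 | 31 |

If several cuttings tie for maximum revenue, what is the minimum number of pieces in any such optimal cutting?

Consider every possible first cut. r[k] is the best of p[i]+r[k−i] over all sellable i≤k.
r[1] = 1
r[2] = max(1+1, 2+0) = 2
r[3] = max(1+2, 2+1, 8+0) = 8
r[4] = max(1+8, 2+2, 8+1, 8+0) = 9
r[5] = max(1+9, 2+8, 8+2, 8+1, 12+0) = 12
r[6] = max(1+12, 2+9, 8+8, 8+2, 12+1, 16+0) = 16
r[7] = max(1+16, 2+12, 8+9, …, 16+1, 14+0) = 17
r[8] = max(1+17, 2+16, 8+12, …, 14+1, 17+0) = 20
r[9] = max(1+20, 2+17, 8+16, …, 17+1, 11+0) = 24
r[10] = max(1+24, 2+20, 8+17, …, 11+1, 19+0) = 25
r[11] = max(1+25, 2+24, 8+20, …, 19+1, 30+0) = 30
r[12] = max(1+30, 2+25, 8+24, …, 30+1, 31+0) = 32
Maximum revenue is $32.
Now minimize piece count subject to staying optimal: for each k, pieces[k] = 1 + min over i with p[i]+r[k−i]=r[k] of pieces[k−i].
pieces[9] = 2
pieces[10] = 3
pieces[11] = 1
pieces[12] = 2

2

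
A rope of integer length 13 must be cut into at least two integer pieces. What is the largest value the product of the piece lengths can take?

108

Define m[k] = max over 1≤i<k of i · max(k−i, m[k−i]); the inner max lets the remainder stay uncut if that's better.
m[2] = 1·max(1,0) = 1·1 = 1
m[3] = 1·max(2,1) = 1·2 = 2
m[4] = 2·max(2,1) = 2·2 = 4
m[5] = 2·max(3,2) = 2·3 = 6
m[6] = 3·max(3,2) = 3·3 = 9
m[7] = 2·max(5,6) = 2·6 = 12
m[8] = 2·max(6,9) = 2·9 = 18
m[9] = 3·max(6,9) = 3·9 = 27
m[10] = 2·max(8,18) = 2·18 = 36
m[11] = 2·max(9,27) = 2·27 = 54
m[12] = 3·max(9,27) = 3·27 = 81
m[13] = 2·max(11,54) = 2·54 = 108
One optimal split: 3 + 3 + 3 + 2 + 2; product 3·3·3·2·2 = 108.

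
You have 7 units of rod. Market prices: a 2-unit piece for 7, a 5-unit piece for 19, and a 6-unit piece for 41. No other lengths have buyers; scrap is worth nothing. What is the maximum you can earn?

41

Consider every possible first cut. r[k] is the best of p[i]+r[k−i] over all sellable i≤k.
r[1] = 0
r[2] = 7
r[3] = 7
r[4] = 14  (first piece 2, then r[2]=7)
r[5] = max(7+7, 19+0) = 19
r[6] = max(7+14, 19+0, 41+0) = 41
r[7] = max(7+19, 19+7, 41+0) = 41
One optimal cutting: pieces 6 with 1 unit of scrap → 41.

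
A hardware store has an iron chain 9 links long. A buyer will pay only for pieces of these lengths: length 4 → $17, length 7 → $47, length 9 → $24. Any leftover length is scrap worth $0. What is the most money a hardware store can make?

Consider every possible first cut. f[k] is the best of p[i]+f[k−i] over all sellable i≤k.
f[1] = 0
f[2] = 0
f[3] = 0
f[4] = 17
f[5] = 17
f[6] = 17
f[7] = 47
f[8] = 47
f[9] = 47
One optimal cutting: pieces 7 with 2 links of scrap → $47.

47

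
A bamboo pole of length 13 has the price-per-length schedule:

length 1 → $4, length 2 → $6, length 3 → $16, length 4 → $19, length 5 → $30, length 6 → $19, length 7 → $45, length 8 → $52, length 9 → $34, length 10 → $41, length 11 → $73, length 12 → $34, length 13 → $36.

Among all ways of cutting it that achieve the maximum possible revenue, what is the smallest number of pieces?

Build r[k] bottom-up: r[k] = max over allowed piece i of (p[i] + r[k−i]).
r[1] = 4
r[2] = 8  (first piece 1, then r[1]=4)
r[3] = 16
r[4] = 20  (first piece 1, then r[3]=16)
r[5] = 30
r[6] = 34  (first piece 1, then r[5]=30)
r[7] = 45
r[8] = 52
r[9] = 56  (first piece 1, then r[8]=52)
r[10] = 61  (first piece 3, then r[7]=45)
r[11] = 73
r[12] = 77  (first piece 1, then r[11]=73)
r[13] = 82  (first piece 5, then r[8]=52)
Maximum revenue is $82.
Now minimize piece count subject to staying optimal: for each k, pieces[k] = 1 + min over i with p[i]+r[k−i]=r[k] of pieces[k−i].
pieces[10] = 2
pieces[11] = 1
pieces[12] = 2
pieces[13] = 2

2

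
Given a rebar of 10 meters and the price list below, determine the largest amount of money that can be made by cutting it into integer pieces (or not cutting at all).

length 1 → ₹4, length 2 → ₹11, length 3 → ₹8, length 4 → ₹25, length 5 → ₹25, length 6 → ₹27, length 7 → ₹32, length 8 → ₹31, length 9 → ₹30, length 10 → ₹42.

61

Let v[k] be the best obtainable value from length k. For each k, try every first piece i and keep the best of price[i] + v[k−i].
v[1] = 4
v[2] = max(4+4, 11+0) = 11
v[3] = max(4+11, 11+4, 8+0) = 15
v[4] = max(4+15, 11+11, 8+4, 25+0) = 25
v[5] = max(4+25, 11+15, 8+11, 25+4, 25+0) = 29
v[6] = max(4+29, 11+25, 8+15, 25+11, 25+4, 27+0) = 36
v[7] = max(4+36, 11+29, 8+25, …, 27+4, 32+0) = 40
v[8] = max(4+40, 11+36, 8+29, …, 32+4, 31+0) = 50
v[9] = max(4+50, 11+40, 8+36, …, 31+4, 30+0) = 54
v[10] = max(4+54, 11+50, 8+40, …, 30+4, 42+0) = 61
One optimal cutting: 4 + 4 + 2 → ₹25 + ₹25 + ₹11 = ₹61.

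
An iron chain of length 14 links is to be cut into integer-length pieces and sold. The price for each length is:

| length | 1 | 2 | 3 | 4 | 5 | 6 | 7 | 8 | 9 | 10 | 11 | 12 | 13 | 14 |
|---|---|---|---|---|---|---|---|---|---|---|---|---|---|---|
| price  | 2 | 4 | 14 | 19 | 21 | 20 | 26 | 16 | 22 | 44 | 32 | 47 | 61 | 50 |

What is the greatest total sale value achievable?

Consider every possible first cut. R[k] is the best of p[i]+R[k−i] over all sellable i≤k.
R[1] = 2
R[2] = 4  (first piece 1, then R[1]=2)
R[3] = 14
R[4] = 19
R[5] = 21  (first piece 1, then R[4]=19)
R[6] = 28  (first piece 3, then R[3]=14)
R[7] = 33  (first piece 3, then R[4]=19)
R[8] = 38  (first piece 4, then R[4]=19)
R[9] = 42  (first piece 3, then R[6]=28)
R[10] = 47  (first piece 3, then R[7]=33)
R[11] = 52  (first piece 3, then R[8]=38)
R[12] = 57  (first piece 4, then R[8]=38)
R[13] = 61  (first piece 3, then R[10]=47)
R[14] = 66  (first piece 3, then R[11]=52)
One optimal cutting: 4 + 4 + 3 + 3 → $19 + $19 + $14 + $14 = $66.

66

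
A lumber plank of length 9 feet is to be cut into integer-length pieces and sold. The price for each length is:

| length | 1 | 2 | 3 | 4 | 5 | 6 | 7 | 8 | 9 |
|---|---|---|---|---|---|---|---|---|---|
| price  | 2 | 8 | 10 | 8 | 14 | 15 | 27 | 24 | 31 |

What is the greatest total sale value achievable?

35

Build R[k] bottom-up: R[k] = max over allowed piece i of (p[i] + R[k−i]).
R[1] = 2
R[2] = 8
R[3] = 10  (first piece 1, then R[2]=8)
R[4] = 16  (first piece 2, then R[2]=8)
R[5] = 18  (first piece 1, then R[4]=16)
R[6] = 24  (first piece 2, then R[4]=16)
R[7] = 27
R[8] = 32  (first piece 2, then R[6]=24)
R[9] = 35  (first piece 2, then R[7]=27)
One optimal cutting: 7 + 2 → $27 + $8 = $35.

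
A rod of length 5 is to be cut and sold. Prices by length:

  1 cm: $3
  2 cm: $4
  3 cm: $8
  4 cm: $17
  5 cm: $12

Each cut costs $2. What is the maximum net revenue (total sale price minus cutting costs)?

Consider every possible first cut. r[k] is the best of p[i]+r[k−i] over all sellable i≤k, charging 2 whenever i<k.
r[1] = 3
r[2] = max(3+3-2, 4+0) = 4
r[3] = max(3+4-2, 4+3-2, 8+0) = 8
r[4] = max(3+8-2, 4+4-2, 8+3-2, 17+0) = 17
r[5] = max(3+17-2, 4+8-2, 8+4-2, 17+3-2, 12+0) = 18
One optimal plan: pieces 4 + 1 (1 cut) → $20 − $2 = $18.

18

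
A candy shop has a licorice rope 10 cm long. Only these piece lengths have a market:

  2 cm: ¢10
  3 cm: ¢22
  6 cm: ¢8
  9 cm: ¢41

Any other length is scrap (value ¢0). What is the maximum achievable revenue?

66

Build f[k] bottom-up: f[k] = max over allowed piece i of (p[i] + f[k−i]).
f[1] = 0
f[2] = 10
f[3] = 22
f[4] = 22
f[5] = 32  (first piece 2, then f[3]=22)
f[6] = 44  (first piece 3, then f[3]=22)
f[7] = 44
f[8] = 54  (first piece 2, then f[6]=44)
f[9] = 66  (first piece 3, then f[6]=44)
f[10] = 66
One optimal cutting: pieces 3 + 3 + 3 with 1 cm of scrap → ¢66.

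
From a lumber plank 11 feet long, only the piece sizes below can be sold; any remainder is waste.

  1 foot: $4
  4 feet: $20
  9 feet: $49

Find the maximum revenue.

Let r[k] be the best obtainable value from length k. For each k, try every first piece i and keep the best of price[i] + r[k−i].
r[1] = 4
r[2] = 8  (first piece 1, then r[1]=4)
r[3] = 12  (first piece 1, then r[2]=8)
r[4] = max(4+12, 20+0) = 20
r[5] = max(4+20, 20+4) = 24
r[6] = max(4+24, 20+8) = 28
r[7] = max(4+28, 20+12) = 32
r[8] = max(4+32, 20+20) = 40
r[9] = max(4+40, 20+24, 49+0) = 49
r[10] = max(4+49, 20+28, 49+4) = 53
r[11] = max(4+53, 20+32, 49+8) = 57
One optimal cutting: 9 + 1 + 1 → $57.

57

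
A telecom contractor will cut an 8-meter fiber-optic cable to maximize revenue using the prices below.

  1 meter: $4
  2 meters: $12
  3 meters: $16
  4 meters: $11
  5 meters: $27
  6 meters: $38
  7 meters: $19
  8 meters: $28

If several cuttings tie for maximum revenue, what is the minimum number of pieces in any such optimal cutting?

2

Let r[k] be the best obtainable value from length k. For each k, try every first piece i and keep the best of price[i] + r[k−i].
r[1] = 4
r[2] = 12
r[3] = 16  (first piece 1, then r[2]=12)
r[4] = 24  (first piece 2, then r[2]=12)
r[5] = 28  (first piece 1, then r[4]=24)
r[6] = 38
r[7] = 42  (first piece 1, then r[6]=38)
r[8] = 50  (first piece 2, then r[6]=38)
Maximum revenue is $50.
Now minimize piece count subject to staying optimal: for each k, pieces[k] = 1 + min over i with p[i]+r[k−i]=r[k] of pieces[k−i].
pieces[5] = 2
pieces[6] = 1
pieces[7] = 2
pieces[8] = 2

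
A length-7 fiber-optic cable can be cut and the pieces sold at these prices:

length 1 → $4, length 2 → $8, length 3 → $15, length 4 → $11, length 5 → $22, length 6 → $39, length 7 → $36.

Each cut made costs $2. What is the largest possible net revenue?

41

Build net[k] bottom-up: net[k] = max over allowed piece i of (p[i] + net[k−i]) − 2 per cut.
net[1] = 4
net[2] = 8
net[3] = 15
net[4] = 17  (first piece 1, then net[3]=15)
net[5] = 22
net[6] = 39
net[7] = 41  (first piece 1, then net[6]=39)
One optimal plan: pieces 6 + 1 (1 cut) → $43 − $2 = $41.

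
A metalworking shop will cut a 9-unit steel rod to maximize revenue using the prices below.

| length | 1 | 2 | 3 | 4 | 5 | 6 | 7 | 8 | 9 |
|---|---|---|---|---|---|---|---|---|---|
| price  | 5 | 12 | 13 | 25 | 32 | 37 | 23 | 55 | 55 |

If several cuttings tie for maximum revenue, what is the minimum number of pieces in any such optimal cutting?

Build r[k] bottom-up: r[k] = max over allowed piece i of (p[i] + r[k−i]).
r[1] = 5
r[2] = 12
r[3] = 17  (first piece 1, then r[2]=12)
r[4] = 25
r[5] = 32
r[6] = 37  (first piece 1, then r[5]=32)
r[7] = 44  (first piece 2, then r[5]=32)
r[8] = 55
r[9] = 60  (first piece 1, then r[8]=55)
Maximum revenue is $60.
Now minimize piece count subject to staying optimal: for each k, pieces[k] = 1 + min over i with p[i]+r[k−i]=r[k] of pieces[k−i].
pieces[6] = 1
pieces[7] = 2
pieces[8] = 1
pieces[9] = 2

2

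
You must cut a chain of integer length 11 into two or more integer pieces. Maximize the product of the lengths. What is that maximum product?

Fill g[k] for k=2..11: at each k try every first piece i and multiply by the better of (k−i) uncut or g[k−i].
Small cases: g[2]=1, g[3]=2, g[4]=4, g[5]=6, g[6]=9.
g[7] = 2×max(5,6) = 2×6 = 12
g[8] = 2×max(6,9) = 2×9 = 18
g[9] = 3×max(6,9) = 3×9 = 27
g[10] = 2×max(8,18) = 2×18 = 36
g[11] = 2×max(9,27) = 2×27 = 54
One optimal split: 3 + 3 + 3 + 2; product 3×3×3×2 = 54.

54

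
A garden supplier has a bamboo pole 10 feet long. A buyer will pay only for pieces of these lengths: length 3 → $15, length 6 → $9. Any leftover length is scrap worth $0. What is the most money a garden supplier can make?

45

Build f[k] bottom-up: f[k] = max over allowed piece i of (p[i] + f[k−i]).
f[1] = 0
f[2] = 0
f[3] = 15
f[4] = 15
f[5] = 15
f[6] = 30  (first piece 3, then f[3]=15)
f[7] = 30
f[8] = 30
f[9] = 45  (first piece 3, then f[6]=30)
f[10] = 45
One optimal cutting: pieces 3 + 3 + 3 with 1 foot of scrap → $45.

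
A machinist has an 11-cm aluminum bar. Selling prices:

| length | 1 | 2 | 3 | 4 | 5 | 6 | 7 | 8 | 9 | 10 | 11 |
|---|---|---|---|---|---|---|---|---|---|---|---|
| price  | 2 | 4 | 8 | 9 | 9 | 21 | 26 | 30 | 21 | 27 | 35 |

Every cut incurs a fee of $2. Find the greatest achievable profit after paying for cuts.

36

Build net[k] bottom-up: net[k] = max over allowed piece i of (p[i] + net[k−i]) − 2 per cut.
net[1] = 2
net[2] = max(2+2-2, 4+0) = 4
net[3] = max(2+4-2, 4+2-2, 8+0) = 8
net[4] = max(2+8-2, 4+4-2, 8+2-2, 9+0) = 9
net[5] = max(2+9-2, 4+8-2, 8+4-2, 9+2-2, 9+0) = 10
net[6] = max(2+10-2, 4+9-2, 8+8-2, 9+4-2, 9+2-2, 21+0) = 21
net[7] = max(2+21-2, 4+10-2, 8+9-2, …, 21+2-2, 26+0) = 26
net[8] = max(2+26-2, 4+21-2, 8+10-2, …, 26+2-2, 30+0) = 30
net[9] = max(2+30-2, 4+26-2, 8+21-2, …, 30+2-2, 21+0) = 30
net[10] = max(2+30-2, 4+30-2, 8+26-2, …, 21+2-2, 27+0) = 32
net[11] = max(2+32-2, 4+30-2, 8+30-2, …, 27+2-2, 35+0) = 36
One optimal plan: pieces 8 + 3 (1 cut) → $38 − $2 = $36.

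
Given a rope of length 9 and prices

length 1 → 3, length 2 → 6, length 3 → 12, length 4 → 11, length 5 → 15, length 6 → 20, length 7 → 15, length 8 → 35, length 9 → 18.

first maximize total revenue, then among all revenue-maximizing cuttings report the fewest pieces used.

Consider every possible first cut. r[k] is the best of p[i]+r[k−i] over all sellable i≤k.
r[1] = 3
r[2] = 6  (first piece 1, then r[1]=3)
r[3] = 12
r[4] = 15  (first piece 1, then r[3]=12)
r[5] = 18  (first piece 1, then r[4]=15)
r[6] = 24  (first piece 3, then r[3]=12)
r[7] = 27  (first piece 1, then r[6]=24)
r[8] = 35
r[9] = 38  (first piece 1, then r[8]=35)
Maximum revenue is 38.
Now minimize piece count subject to staying optimal: for each k, pieces[k] = 1 + min over i with p[i]+r[k−i]=r[k] of pieces[k−i].
pieces[6] = 2
pieces[7] = 3
pieces[8] = 1
pieces[9] = 2

2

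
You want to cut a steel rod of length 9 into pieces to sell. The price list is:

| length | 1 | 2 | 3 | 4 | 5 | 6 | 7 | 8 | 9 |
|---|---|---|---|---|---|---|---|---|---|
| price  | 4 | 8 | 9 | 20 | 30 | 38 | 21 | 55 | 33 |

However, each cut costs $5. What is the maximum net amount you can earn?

54

Consider every possible first cut. net[k] is the best of p[i]+net[k−i] over all sellable i≤k, charging 5 whenever i<k.
net[1] = 4
net[2] = max(4+4-5, 8+0) = 8
net[3] = max(4+8-5, 8+4-5, 9+0) = 9
net[4] = max(4+9-5, 8+8-5, 9+4-5, 20+0) = 20
net[5] = max(4+20-5, 8+9-5, 9+8-5, 20+4-5, 30+0) = 30
net[6] = max(4+30-5, 8+20-5, 9+9-5, 20+8-5, 30+4-5, 38+0) = 38
net[7] = max(4+38-5, 8+30-5, 9+20-5, …, 38+4-5, 21+0) = 37
net[8] = max(4+37-5, 8+38-5, 9+30-5, …, 21+4-5, 55+0) = 55
net[9] = max(4+55-5, 8+37-5, 9+38-5, …, 55+4-5, 33+0) = 54
One optimal plan: pieces 8 + 1 (1 cut) → $59 − $5 = $54.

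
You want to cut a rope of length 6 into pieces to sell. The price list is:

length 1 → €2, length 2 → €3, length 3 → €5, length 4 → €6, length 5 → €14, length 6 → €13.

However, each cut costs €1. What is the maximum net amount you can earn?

15

Consider every possible first cut. net[k] is the best of p[i]+net[k−i] over all sellable i≤k, charging 1 whenever i<k.
net[1] = 2
net[2] = max(2+2-1, 3+0) = 3
net[3] = max(2+3-1, 3+2-1, 5+0) = 5
net[4] = max(2+5-1, 3+3-1, 5+2-1, 6+0) = 6
net[5] = max(2+6-1, 3+5-1, 5+3-1, 6+2-1, 14+0) = 14
net[6] = max(2+14-1, 3+6-1, 5+5-1, 6+3-1, 14+2-1, 13+0) = 15
One optimal plan: pieces 5 + 1 (1 cut) → €16 − €1 = €15.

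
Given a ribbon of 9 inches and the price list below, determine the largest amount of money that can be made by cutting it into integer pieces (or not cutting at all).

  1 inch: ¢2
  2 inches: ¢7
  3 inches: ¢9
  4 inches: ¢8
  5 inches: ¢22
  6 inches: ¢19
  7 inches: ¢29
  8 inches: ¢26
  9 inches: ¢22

36

Consider every possible first cut. best[k] is the best of p[i]+best[k−i] over all sellable i≤k.
best[1] = 2
best[2] = max(2+2, 7+0) = 7
best[3] = max(2+7, 7+2, 9+0) = 9
best[4] = max(2+9, 7+7, 9+2, 8+0) = 14
best[5] = max(2+14, 7+9, 9+7, 8+2, 22+0) = 22
best[6] = max(2+22, 7+14, 9+9, 8+7, 22+2, 19+0) = 24
best[7] = max(2+24, 7+22, 9+14, …, 19+2, 29+0) = 29
best[8] = max(2+29, 7+24, 9+22, …, 29+2, 26+0) = 31
best[9] = max(2+31, 7+29, 9+24, …, 26+2, 22+0) = 36
One optimal cutting: 5 + 2 + 2 → ¢22 + ¢7 + ¢7 = ¢36.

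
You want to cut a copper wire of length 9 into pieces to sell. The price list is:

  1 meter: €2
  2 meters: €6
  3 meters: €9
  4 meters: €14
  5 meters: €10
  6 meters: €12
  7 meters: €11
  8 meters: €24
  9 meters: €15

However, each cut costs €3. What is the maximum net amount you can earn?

24

Consider every possible first cut. v[k] is the best of p[i]+v[k−i] over all sellable i≤k, charging 3 whenever i<k.
v[1] = 2
v[2] = max(2+2-3, 6+0) = 6
v[3] = max(2+6-3, 6+2-3, 9+0) = 9
v[4] = max(2+9-3, 6+6-3, 9+2-3, 14+0) = 14
v[5] = max(2+14-3, 6+9-3, 9+6-3, 14+2-3, 10+0) = 13
v[6] = max(2+13-3, 6+14-3, 9+9-3, 14+6-3, 10+2-3, 12+0) = 17
v[7] = max(2+17-3, 6+13-3, 9+14-3, …, 12+2-3, 11+0) = 20
v[8] = max(2+20-3, 6+17-3, 9+13-3, …, 11+2-3, 24+0) = 25
v[9] = max(2+25-3, 6+20-3, 9+17-3, …, 24+2-3, 15+0) = 24
One optimal plan: pieces 4 + 4 + 1 (2 cuts) → €30 − €6 = €24.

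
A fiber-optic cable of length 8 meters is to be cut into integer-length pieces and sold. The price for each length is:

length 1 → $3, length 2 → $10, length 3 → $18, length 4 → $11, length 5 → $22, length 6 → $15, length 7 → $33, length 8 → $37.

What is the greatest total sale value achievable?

Build R[k] bottom-up: R[k] = max over allowed piece i of (p[i] + R[k−i]).
R[1] = 3
R[2] = max(3+3, 10+0) = 10
R[3] = max(3+10, 10+3, 18+0) = 18
R[4] = max(3+18, 10+10, 18+3, 11+0) = 21
R[5] = max(3+21, 10+18, 18+10, 11+3, 22+0) = 28
R[6] = max(3+28, 10+21, 18+18, 11+10, 22+3, 15+0) = 36
R[7] = max(3+36, 10+28, 18+21, …, 15+3, 33+0) = 39
R[8] = max(3+39, 10+36, 18+28, …, 33+3, 37+0) = 46
One optimal cutting: 3 + 3 + 2 → $18 + $18 + $10 = $46.

46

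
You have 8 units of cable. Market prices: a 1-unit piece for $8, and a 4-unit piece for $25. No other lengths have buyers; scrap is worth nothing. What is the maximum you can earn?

Build best[k] bottom-up: best[k] = max over allowed piece i of (p[i] + best[k−i]).
best[1] = 8
best[2] = 16  (first piece 1, then best[1]=8)
best[3] = 24  (first piece 1, then best[2]=16)
best[4] = max(8+24, 25+0) = 32
best[5] = max(8+32, 25+8) = 40
best[6] = max(8+40, 25+16) = 48
best[7] = max(8+48, 25+24) = 56
best[8] = max(8+56, 25+32) = 64
One optimal cutting: 1 + 1 + 1 + 1 + 1 + 1 + 1 + 1 → $64.

64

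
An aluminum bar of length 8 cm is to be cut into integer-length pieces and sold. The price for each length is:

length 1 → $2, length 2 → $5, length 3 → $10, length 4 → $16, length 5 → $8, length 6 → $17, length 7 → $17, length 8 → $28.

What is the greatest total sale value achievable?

Let R[k] be the best obtainable value from length k. For each k, try every first piece i and keep the best of price[i] + R[k−i].
R[1] = 2
R[2] = max(2+2, 5+0) = 5
R[3] = max(2+5, 5+2, 10+0) = 10
R[4] = max(2+10, 5+5, 10+2, 16+0) = 16
R[5] = max(2+16, 5+10, 10+5, 16+2, 8+0) = 18
R[6] = max(2+18, 5+16, 10+10, 16+5, 8+2, 17+0) = 21
R[7] = max(2+21, 5+18, 10+16, …, 17+2, 17+0) = 26
R[8] = max(2+26, 5+21, 10+18, …, 17+2, 28+0) = 32
One optimal cutting: 4 + 4 → $16 + $16 = $32.

32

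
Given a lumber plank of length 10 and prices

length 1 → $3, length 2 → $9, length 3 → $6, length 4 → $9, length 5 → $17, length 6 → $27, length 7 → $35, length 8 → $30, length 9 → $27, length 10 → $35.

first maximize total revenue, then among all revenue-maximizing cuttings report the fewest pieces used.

Let r[k] be the best obtainable value from length k. For each k, try every first piece i and keep the best of price[i] + r[k−i].
r[1] = 3
r[2] = 9
r[3] = 12  (first piece 1, then r[2]=9)
r[4] = 18  (first piece 2, then r[2]=9)
r[5] = 21  (first piece 1, then r[4]=18)
r[6] = 27  (first piece 2, then r[4]=18)
r[7] = 35
r[8] = 38  (first piece 1, then r[7]=35)
r[9] = 44  (first piece 2, then r[7]=35)
r[10] = 47  (first piece 1, then r[9]=44)
Maximum revenue is $47.
Now minimize piece count subject to staying optimal: for each k, pieces[k] = 1 + min over i with p[i]+r[k−i]=r[k] of pieces[k−i].
pieces[7] = 1
pieces[8] = 2
pieces[9] = 2
pieces[10] = 3

3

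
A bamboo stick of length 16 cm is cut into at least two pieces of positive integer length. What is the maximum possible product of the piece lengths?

324

Let prod[k] be the best product for length k (with at least one cut). For each first piece i, the rest contributes max(k−i, prod[k−i]).
prod[2] = 1·max(1,0) = 1·1 = 1
prod[3] = 1·max(2,1) = 1·2 = 2
prod[4] = 2·max(2,1) = 2·2 = 4
prod[5] = 2·max(3,2) = 2·3 = 6
prod[6] = 3·max(3,2) = 3·3 = 9
prod[7] = 2·max(5,6) = 2·6 = 12
prod[8] = 2·max(6,9) = 2·9 = 18
prod[9] = 3·max(6,9) = 3·9 = 27
prod[10] = 2·max(8,18) = 2·18 = 36
prod[11] = 2·max(9,27) = 2·27 = 54
prod[12] = 3·max(9,27) = 3·27 = 81
prod[13] = 2·max(11,54) = 2·54 = 108
prod[14] = 2·max(12,81) = 2·81 = 162
prod[15] = 3·max(12,81) = 3·81 = 243
prod[16] = 2·max(14,162) = 2·162 = 324
One optimal split: 3 + 3 + 3 + 3 + 2 + 2; product 3·3·3·3·2·2 = 324.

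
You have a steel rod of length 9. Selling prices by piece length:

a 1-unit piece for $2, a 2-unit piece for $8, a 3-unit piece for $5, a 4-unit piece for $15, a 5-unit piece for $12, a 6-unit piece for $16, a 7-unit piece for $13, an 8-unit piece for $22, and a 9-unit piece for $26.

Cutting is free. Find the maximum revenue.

Let v[k] be the best obtainable value from length k. For each k, try every first piece i and keep the best of price[i] + v[k−i].
v[1] = 2
v[2] = max(2+2, 8+0) = 8
v[3] = max(2+8, 8+2, 5+0) = 10
v[4] = max(2+10, 8+8, 5+2, 15+0) = 16
v[5] = max(2+16, 8+10, 5+8, 15+2, 12+0) = 18
v[6] = max(2+18, 8+16, 5+10, 15+8, 12+2, 16+0) = 24
v[7] = max(2+24, 8+18, 5+16, …, 16+2, 13+0) = 26
v[8] = max(2+26, 8+24, 5+18, …, 13+2, 22+0) = 32
v[9] = max(2+32, 8+26, 5+24, …, 22+2, 26+0) = 34
One optimal cutting: 2 + 2 + 2 + 2 + 1 → $8 + $8 + $8 + $8 + $2 = $34.

34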